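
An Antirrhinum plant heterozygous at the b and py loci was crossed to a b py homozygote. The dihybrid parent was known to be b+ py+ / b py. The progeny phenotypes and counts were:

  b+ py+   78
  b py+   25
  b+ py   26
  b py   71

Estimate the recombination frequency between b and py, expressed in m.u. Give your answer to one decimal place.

The recombinant classes are b+ py and b py+: 26 + 25 = 51.
Recombination frequency = 51/200 = 0.2550 ≈ 25.5%, i.e. 25.5 m.u.

25.5 m.u.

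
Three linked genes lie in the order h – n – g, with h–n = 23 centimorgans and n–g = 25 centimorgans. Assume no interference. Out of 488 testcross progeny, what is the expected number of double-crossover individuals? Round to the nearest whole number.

28

Map distances give recombination frequencies of 0.230 and 0.250 for the two intervals.
With no interference, expected double-crossover frequency = 0.230 × 0.250 = 0.05750.
Expected number = 0.05750 × 488 = 28.06 ≈ 28.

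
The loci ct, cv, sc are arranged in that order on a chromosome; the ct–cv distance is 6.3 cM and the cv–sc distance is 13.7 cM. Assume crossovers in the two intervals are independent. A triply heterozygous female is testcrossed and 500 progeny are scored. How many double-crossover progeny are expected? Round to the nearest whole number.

4

Map distances give recombination frequencies of 0.063 and 0.137 for the two intervals.
With no interference, expected double-crossover frequency = 0.063 × 0.137 = 0.00863.
Expected number = 0.00863 × 500 = 4.32 ≈ 4.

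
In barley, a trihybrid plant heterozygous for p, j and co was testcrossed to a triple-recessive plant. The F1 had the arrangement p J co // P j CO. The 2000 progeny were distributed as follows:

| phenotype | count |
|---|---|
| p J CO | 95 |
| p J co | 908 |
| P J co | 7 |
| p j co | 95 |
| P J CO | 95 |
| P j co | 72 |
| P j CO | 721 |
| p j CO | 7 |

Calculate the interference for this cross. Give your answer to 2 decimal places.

0.24

The two rarest classes, P J co and p j CO, are the double crossovers. Comparing them with the parentals, only the p allele has switched, so p is the middle locus and the order is j – p – co.
j–p: (190 + 14)/2000 = 0.1020; p–co: (167 + 14)/2000 = 0.0905.
Expected DCO frequency = 0.1020 × 0.0905 ≈ 0.00923; observed = 14/2000 ≈ 0.00700.
Coefficient of coincidence = 0.00700/0.00923 ≈ 0.76; interference = 1 − 0.76 = 0.24.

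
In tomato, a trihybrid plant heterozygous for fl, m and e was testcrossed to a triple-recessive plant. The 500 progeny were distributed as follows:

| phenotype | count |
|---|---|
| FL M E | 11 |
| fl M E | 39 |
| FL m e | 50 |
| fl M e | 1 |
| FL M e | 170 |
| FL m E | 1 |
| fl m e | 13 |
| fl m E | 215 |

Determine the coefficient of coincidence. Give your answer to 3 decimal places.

The two most frequent reciprocal classes, FL M e and fl m E, are the parental types, so the F1 was FL M e / fl m E.
The two rarest classes, fl M e and FL m E, are the double crossovers. Comparing them with the parentals, only the fl allele has switched, so fl is the middle locus and the order is m – fl – e.
m–fl: (89 + 2)/500 = 0.1820; fl–e: (24 + 2)/500 = 0.0520.
Expected DCO frequency = 0.1820 × 0.0520 ≈ 0.00946; observed = 2/500 ≈ 0.00400.
Coefficient of coincidence = 0.00400/0.00946 ≈ 0.423.

0.423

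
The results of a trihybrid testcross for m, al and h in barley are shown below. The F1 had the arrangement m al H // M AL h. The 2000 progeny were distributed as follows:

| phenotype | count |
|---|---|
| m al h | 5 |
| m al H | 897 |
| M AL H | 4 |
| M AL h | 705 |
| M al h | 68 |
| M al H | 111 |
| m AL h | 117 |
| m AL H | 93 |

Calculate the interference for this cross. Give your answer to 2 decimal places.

The two rarest classes, m al h and M AL H, are the double crossovers. Comparing them with the parentals, only the h allele has switched, so h is the middle locus and the order is m – h – al.
m–h: (228 + 9)/2000 = 0.1185; h–al: (161 + 9)/2000 = 0.0850.
Expected DCO frequency = 0.1185 × 0.0850 ≈ 0.01007; observed = 9/2000 ≈ 0.00450.
Coefficient of coincidence = 0.00450/0.01007 ≈ 0.45; interference = 1 − 0.45 = 0.55.

0.55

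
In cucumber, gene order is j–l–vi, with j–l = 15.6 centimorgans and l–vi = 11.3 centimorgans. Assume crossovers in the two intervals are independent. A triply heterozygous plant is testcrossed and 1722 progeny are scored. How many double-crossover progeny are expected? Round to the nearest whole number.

30

Map distances give recombination frequencies of 0.156 and 0.113 for the two intervals.
With no interference, expected double-crossover frequency = 0.156 × 0.113 = 0.01763.
Expected number = 0.01763 × 1722 = 30.36 ≈ 30.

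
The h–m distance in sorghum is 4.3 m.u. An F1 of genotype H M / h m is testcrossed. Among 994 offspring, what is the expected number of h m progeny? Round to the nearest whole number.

476

A map distance of 4.3 m.u. corresponds to a recombination frequency of 0.043.
The F1 is H M / h m, so h m is a parental gamete class with expected frequency (1 − r)/2 = 0.957/2 = 0.4785.
Expected number = 0.4785 × 994 = 475.63 ≈ 476.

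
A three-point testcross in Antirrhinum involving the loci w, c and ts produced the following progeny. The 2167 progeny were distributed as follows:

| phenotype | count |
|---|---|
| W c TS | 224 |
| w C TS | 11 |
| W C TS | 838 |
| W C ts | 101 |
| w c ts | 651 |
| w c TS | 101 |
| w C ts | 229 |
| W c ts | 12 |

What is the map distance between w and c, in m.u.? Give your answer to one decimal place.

The two most frequent reciprocal classes, W C TS and w c ts, are the parental types, so the F1 was W C TS / w c ts.
The two rarest classes, w C TS and W c ts, are the double crossovers. Comparing them with the parentals, only the w allele has switched, so w is the middle locus and the order is ts – w – c.
Crossovers in the w–c interval produce the single-crossover classes W c TS and w C ts (224 + 229 = 453) plus the double crossovers (23).
RF(w–c) = (453 + 23) / 2167 = 476/2167 = 0.2197 → 22.0 m.u.

22.0 m.u.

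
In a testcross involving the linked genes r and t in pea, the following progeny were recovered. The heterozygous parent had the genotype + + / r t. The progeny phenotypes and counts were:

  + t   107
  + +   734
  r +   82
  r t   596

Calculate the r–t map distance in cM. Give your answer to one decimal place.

12.4 cM

The recombinant classes are + t and r +: 107 + 82 = 189.
Recombination frequency = 189/1519 = 0.1244 ≈ 12.4%, i.e. 12.4 cM.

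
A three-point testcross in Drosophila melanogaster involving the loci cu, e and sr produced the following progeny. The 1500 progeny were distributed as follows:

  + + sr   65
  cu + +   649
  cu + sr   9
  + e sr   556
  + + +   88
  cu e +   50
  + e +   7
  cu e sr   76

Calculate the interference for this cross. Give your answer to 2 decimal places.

-0.02

The two most frequent reciprocal classes, cu + + and + e sr, are the parental types, so the F1 was cu + + / + e sr.
The two rarest classes, cu + sr and + e +, are the double crossovers. Comparing them with the parentals, only the sr allele has switched, so sr is the middle locus and the order is e – sr – cu.
e–sr: (115 + 16)/1500 = 0.0873; sr–cu: (164 + 16)/1500 = 0.1200.
Expected DCO frequency = 0.0873 × 0.1200 ≈ 0.01048; observed = 16/1500 ≈ 0.01067.
Coefficient of coincidence = 0.01067/0.01048 ≈ 1.02; interference = 1 − 1.02 = -0.02.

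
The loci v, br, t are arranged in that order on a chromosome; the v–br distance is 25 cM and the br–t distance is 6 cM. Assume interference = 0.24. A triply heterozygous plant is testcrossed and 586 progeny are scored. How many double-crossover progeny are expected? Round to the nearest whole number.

7

Map distances give recombination frequencies of 0.250 and 0.060 for the two intervals.
With interference 0.24 (so coincidence = 0.76), expected double-crossover frequency = 0.250 × 0.060 × 0.76 = 0.01140.
Expected number = 0.01140 × 586 = 6.68 ≈ 7.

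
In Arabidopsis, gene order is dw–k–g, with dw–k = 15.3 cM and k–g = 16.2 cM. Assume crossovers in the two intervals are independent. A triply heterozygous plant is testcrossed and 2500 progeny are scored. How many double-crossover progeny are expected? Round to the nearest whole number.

Map distances give recombination frequencies of 0.153 and 0.162 for the two intervals.
With no interference, expected double-crossover frequency = 0.153 × 0.162 = 0.02479.
Expected number = 0.02479 × 2500 = 61.96 ≈ 62.

62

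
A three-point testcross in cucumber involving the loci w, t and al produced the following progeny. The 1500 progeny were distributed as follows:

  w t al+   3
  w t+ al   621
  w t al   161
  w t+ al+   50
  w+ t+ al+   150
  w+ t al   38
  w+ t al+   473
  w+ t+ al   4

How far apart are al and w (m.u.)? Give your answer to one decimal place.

6.3 m.u.

The two most frequent reciprocal classes, w+ t al+ and w t+ al, are the parental types, so the F1 was w+ t al+ / w t+ al.
The two rarest classes, w t al+ and w+ t+ al, are the double crossovers. Comparing them with the parentals, only the w allele has switched, so w is the middle locus and the order is t – w – al.
Crossovers in the w–al interval produce the single-crossover classes w+ t al and w t+ al+ (38 + 50 = 88) plus the double crossovers (7).
RF(w–al) = (88 + 7) / 1500 = 95/1500 = 0.0633 → 6.3 m.u.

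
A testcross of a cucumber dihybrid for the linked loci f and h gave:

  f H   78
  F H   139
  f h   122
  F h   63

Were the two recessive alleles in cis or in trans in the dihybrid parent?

The two most frequent classes are F H (139) and f h (122); these are the parental (non-recombinant) types.
So the F1 carried F H on one chromosome and f h on the other — the recessive alleles are on the same chromosome (cis / coupling).

cis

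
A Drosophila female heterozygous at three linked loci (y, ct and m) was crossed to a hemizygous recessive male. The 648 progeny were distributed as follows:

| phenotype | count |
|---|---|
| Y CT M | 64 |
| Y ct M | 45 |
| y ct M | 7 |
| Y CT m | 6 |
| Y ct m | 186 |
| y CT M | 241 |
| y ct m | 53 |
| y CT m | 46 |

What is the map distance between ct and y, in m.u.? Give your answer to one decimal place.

20.1 m.u.

The two most frequent reciprocal classes, y CT M and Y ct m, are the parental types, so the F1 was y CT M / Y ct m.
The two rarest classes, y ct M and Y CT m, are the double crossovers. Comparing them with the parentals, only the ct allele has switched, so ct is the middle locus and the order is y – ct – m.
Crossovers in the y–ct interval produce the single-crossover classes Y CT M and y ct m (64 + 53 = 117) plus the double crossovers (13).
RF(y–ct) = (117 + 13) / 648 = 130/648 = 0.2006 → 20.1 m.u.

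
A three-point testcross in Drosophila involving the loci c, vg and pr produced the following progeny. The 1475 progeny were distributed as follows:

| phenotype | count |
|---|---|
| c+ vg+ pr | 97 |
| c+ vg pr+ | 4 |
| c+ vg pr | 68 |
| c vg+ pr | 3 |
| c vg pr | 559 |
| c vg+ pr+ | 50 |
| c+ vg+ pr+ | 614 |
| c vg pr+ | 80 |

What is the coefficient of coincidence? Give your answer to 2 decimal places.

The two most frequent reciprocal classes, c vg pr and c+ vg+ pr+, are the parental types, so the F1 was c vg pr / c+ vg+ pr+.
The two rarest classes, c vg+ pr and c+ vg pr+, are the double crossovers. Comparing them with the parentals, only the vg allele has switched, so vg is the middle locus and the order is c – vg – pr.
c–vg: (118 + 7)/1475 = 0.0847; vg–pr: (177 + 7)/1475 = 0.1247.
Expected DCO frequency = 0.0847 × 0.1247 ≈ 0.01056; observed = 7/1475 ≈ 0.00475.
Coefficient of coincidence = 0.00475/0.01056 ≈ 0.45.

0.45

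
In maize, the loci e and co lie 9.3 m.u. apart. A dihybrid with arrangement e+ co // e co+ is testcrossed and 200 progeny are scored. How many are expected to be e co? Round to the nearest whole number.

A map distance of 9.3 m.u. corresponds to a recombination frequency of 0.093.
The F1 is e+ co / e co+, so e co is a recombinant gamete class with expected frequency r/2 = 0.093/2 = 0.0465.
Expected number = 0.0465 × 200 = 9.30 ≈ 9.

9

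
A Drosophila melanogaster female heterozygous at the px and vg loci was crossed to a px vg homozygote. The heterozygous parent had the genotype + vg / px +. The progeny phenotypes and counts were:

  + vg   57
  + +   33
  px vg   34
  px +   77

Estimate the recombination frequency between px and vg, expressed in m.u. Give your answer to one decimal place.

33.3 m.u.

The recombinant classes are + + and px vg: 33 + 34 = 67.
Recombination frequency = 67/201 = 0.3333 ≈ 33.3%, i.e. 33.3 m.u.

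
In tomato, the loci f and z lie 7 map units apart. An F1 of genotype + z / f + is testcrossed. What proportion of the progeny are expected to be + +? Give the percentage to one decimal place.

A map distance of 7 map units corresponds to a recombination frequency of 0.070.
The F1 is + z / f +, so + + is a recombinant gamete class with expected frequency r/2 = 0.070/2 = 0.0350.
That is 0.0350 = 3.5% of the progeny.

3.5%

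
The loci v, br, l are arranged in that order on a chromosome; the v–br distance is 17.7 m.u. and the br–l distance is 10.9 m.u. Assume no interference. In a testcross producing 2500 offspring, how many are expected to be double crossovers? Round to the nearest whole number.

Map distances give recombination frequencies of 0.177 and 0.109 for the two intervals.
With no interference, expected double-crossover frequency = 0.177 × 0.109 = 0.01929.
Expected number = 0.01929 × 2500 = 48.23 ≈ 48.

48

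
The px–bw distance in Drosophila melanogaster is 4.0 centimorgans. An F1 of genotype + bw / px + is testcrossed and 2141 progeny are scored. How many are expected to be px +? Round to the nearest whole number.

A map distance of 4.0 centimorgans corresponds to a recombination frequency of 0.040.
The F1 is + bw / px +, so px + is a parental gamete class with expected frequency (1 − r)/2 = 0.960/2 = 0.4800.
Expected number = 0.4800 × 2141 = 1027.68 ≈ 1028.

1028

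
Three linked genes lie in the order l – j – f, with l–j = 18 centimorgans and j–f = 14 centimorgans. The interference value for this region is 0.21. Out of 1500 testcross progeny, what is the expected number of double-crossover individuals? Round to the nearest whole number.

30

Map distances give recombination frequencies of 0.180 and 0.140 for the two intervals.
With interference 0.21 (so coincidence = 0.79), expected double-crossover frequency = 0.180 × 0.140 × 0.79 = 0.01991.
Expected number = 0.01991 × 1500 = 29.86 ≈ 30.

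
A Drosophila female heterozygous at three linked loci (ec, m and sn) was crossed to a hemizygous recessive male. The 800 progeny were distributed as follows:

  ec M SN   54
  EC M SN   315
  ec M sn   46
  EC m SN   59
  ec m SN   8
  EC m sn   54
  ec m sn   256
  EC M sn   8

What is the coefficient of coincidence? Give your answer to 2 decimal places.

The two most frequent reciprocal classes, ec m sn and EC M SN, are the parental types, so the F1 was ec m sn / EC M SN.
The two rarest classes, ec m SN and EC M sn, are the double crossovers. Comparing them with the parentals, only the sn allele has switched, so sn is the middle locus and the order is ec – sn – m.
ec–sn: (108 + 16)/800 = 0.1550; sn–m: (105 + 16)/800 = 0.1512.
Expected DCO frequency = 0.1550 × 0.1512 ≈ 0.02344; observed = 16/800 ≈ 0.02000.
Coefficient of coincidence = 0.02000/0.02344 ≈ 0.85.

0.85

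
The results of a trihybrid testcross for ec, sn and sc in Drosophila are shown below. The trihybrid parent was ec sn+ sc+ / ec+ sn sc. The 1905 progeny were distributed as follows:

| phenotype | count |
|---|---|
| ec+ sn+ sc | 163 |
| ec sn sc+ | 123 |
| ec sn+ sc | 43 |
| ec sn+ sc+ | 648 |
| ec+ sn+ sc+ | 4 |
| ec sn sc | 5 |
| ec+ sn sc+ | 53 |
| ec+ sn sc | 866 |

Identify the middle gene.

ec

The two rarest classes, ec+ sn+ sc+ and ec sn sc, are the double crossovers. Comparing them with the parentals, only the ec allele has switched, so ec is the middle locus and the order is sc – ec – sn.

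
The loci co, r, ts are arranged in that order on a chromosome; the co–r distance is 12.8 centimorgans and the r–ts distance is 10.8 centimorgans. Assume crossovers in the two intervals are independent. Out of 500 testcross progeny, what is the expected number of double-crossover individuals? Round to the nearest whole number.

7

Map distances give recombination frequencies of 0.128 and 0.108 for the two intervals.
With no interference, expected double-crossover frequency = 0.128 × 0.108 = 0.01382.
Expected number = 0.01382 × 500 = 6.91 ≈ 7.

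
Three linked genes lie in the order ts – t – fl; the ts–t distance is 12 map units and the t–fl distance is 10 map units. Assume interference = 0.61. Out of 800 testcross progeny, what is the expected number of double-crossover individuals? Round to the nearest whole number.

4

Map distances give recombination frequencies of 0.120 and 0.100 for the two intervals.
With interference 0.61 (so coincidence = 0.39), expected double-crossover frequency = 0.120 × 0.100 × 0.39 = 0.00468.
Expected number = 0.00468 × 800 = 3.74 ≈ 4.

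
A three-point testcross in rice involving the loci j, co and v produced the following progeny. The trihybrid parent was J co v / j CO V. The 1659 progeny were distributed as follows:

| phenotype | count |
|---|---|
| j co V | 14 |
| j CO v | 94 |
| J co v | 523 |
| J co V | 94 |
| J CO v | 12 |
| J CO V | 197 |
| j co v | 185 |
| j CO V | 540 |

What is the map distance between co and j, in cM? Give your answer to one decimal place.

The two rarest classes, J CO v and j co V, are the double crossovers. Comparing them with the parentals, only the co allele has switched, so co is the middle locus and the order is v – co – j.
Crossovers in the co–j interval produce the single-crossover classes j co v and J CO V (185 + 197 = 382) plus the double crossovers (26).
RF(co–j) = (382 + 26) / 1659 = 408/1659 = 0.2459 → 24.6 cM.

24.6 cM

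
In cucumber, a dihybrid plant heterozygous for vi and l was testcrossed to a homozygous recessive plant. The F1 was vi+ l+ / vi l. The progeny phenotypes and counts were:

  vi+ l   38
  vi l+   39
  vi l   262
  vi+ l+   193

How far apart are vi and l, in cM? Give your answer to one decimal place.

14.5 cM

The recombinant classes are vi+ l and vi l+: 38 + 39 = 77.
Recombination frequency = 77/532 = 0.1447 ≈ 14.5%, i.e. 14.5 cM.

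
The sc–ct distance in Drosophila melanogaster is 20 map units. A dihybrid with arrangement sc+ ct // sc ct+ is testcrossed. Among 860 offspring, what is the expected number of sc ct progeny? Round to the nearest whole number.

A map distance of 20 map units corresponds to a recombination frequency of 0.200.
The F1 is sc+ ct / sc ct+, so sc ct is a recombinant gamete class with expected frequency r/2 = 0.200/2 = 0.1000.
Expected number = 0.1000 × 860 = 86.00 ≈ 86.

86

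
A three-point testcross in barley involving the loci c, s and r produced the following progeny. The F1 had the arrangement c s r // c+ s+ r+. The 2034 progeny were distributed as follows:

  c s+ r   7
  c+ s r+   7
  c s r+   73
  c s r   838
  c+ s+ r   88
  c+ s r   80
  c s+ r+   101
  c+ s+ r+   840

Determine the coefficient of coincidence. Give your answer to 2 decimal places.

0.83

The two rarest classes, c s+ r and c+ s r+, are the double crossovers. Comparing them with the parentals, only the s allele has switched, so s is the middle locus and the order is c – s – r.
c–s: (181 + 14)/2034 = 0.0959; s–r: (161 + 14)/2034 = 0.0860.
Expected DCO frequency = 0.0959 × 0.0860 ≈ 0.00825; observed = 14/2034 ≈ 0.00688.
Coefficient of coincidence = 0.00688/0.00825 ≈ 0.83.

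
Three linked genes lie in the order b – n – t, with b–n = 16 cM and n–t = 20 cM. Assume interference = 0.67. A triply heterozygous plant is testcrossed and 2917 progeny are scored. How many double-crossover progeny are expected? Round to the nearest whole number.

31

Map distances give recombination frequencies of 0.160 and 0.200 for the two intervals.
With interference 0.67 (so coincidence = 0.33), expected double-crossover frequency = 0.160 × 0.200 × 0.33 = 0.01056.
Expected number = 0.01056 × 2917 = 30.80 ≈ 31.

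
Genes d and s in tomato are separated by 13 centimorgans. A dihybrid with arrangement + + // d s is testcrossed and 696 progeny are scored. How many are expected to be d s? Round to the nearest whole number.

303

A map distance of 13 centimorgans corresponds to a recombination frequency of 0.130.
The F1 is + + / d s, so d s is a parental gamete class with expected frequency (1 − r)/2 = 0.870/2 = 0.4350.
Expected number = 0.4350 × 696 = 302.76 ≈ 303.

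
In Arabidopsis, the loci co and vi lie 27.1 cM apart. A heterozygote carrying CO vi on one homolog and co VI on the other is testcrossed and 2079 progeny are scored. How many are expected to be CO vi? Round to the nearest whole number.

A map distance of 27.1 cM corresponds to a recombination frequency of 0.271.
The F1 is CO vi / co VI, so CO vi is a parental gamete class with expected frequency (1 − r)/2 = 0.729/2 = 0.3645.
Expected number = 0.3645 × 2079 = 757.80 ≈ 758.

758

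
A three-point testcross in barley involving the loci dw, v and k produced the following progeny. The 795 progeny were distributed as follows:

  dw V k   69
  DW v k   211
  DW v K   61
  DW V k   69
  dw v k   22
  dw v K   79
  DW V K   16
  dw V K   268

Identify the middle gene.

dw

The two most frequent reciprocal classes, dw V K and DW v k, are the parental types, so the F1 was dw V K / DW v k.
The two rarest classes, DW V K and dw v k, are the double crossovers. Comparing them with the parentals, only the dw allele has switched, so dw is the middle locus and the order is k – dw – v.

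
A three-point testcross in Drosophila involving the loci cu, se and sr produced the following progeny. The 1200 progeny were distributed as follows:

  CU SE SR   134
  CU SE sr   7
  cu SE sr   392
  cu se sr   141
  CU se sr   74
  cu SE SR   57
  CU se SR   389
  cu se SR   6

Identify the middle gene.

The two most frequent reciprocal classes, CU se SR and cu SE sr, are the parental types, so the F1 was CU se SR / cu SE sr.
The two rarest classes, cu se SR and CU SE sr, are the double crossovers. Comparing them with the parentals, only the cu allele has switched, so cu is the middle locus and the order is se – cu – sr.

cu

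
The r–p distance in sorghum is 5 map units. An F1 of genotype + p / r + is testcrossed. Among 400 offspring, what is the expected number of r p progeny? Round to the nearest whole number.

A map distance of 5 map units corresponds to a recombination frequency of 0.050.
The F1 is + p / r +, so r p is a recombinant gamete class with expected frequency r/2 = 0.050/2 = 0.0250.
Expected number = 0.0250 × 400 = 10.00 ≈ 10.

10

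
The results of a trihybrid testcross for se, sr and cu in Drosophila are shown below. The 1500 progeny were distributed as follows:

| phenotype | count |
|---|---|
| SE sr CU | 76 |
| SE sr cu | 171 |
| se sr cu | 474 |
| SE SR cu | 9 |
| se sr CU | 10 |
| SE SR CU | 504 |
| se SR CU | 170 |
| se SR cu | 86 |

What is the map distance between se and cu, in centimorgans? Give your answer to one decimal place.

The two most frequent reciprocal classes, se sr cu and SE SR CU, are the parental types, so the F1 was se sr cu / SE SR CU.
The two rarest classes, se sr CU and SE SR cu, are the double crossovers. Comparing them with the parentals, only the cu allele has switched, so cu is the middle locus and the order is sr – cu – se.
Crossovers in the cu–se interval produce the single-crossover classes SE sr cu and se SR CU (171 + 170 = 341) plus the double crossovers (19).
RF(cu–se) = (341 + 19) / 1500 = 360/1500 = 0.2400 → 24.0 centimorgans.

24.0 centimorgans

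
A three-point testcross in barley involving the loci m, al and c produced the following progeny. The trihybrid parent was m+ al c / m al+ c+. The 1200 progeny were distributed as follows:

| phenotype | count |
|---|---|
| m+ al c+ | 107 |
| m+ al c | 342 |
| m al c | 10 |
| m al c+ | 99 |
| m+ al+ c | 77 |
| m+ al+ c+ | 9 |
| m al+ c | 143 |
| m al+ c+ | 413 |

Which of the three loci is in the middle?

The two rarest classes, m al c and m+ al+ c+, are the double crossovers. Comparing them with the parentals, only the m allele has switched, so m is the middle locus and the order is c – m – al.

m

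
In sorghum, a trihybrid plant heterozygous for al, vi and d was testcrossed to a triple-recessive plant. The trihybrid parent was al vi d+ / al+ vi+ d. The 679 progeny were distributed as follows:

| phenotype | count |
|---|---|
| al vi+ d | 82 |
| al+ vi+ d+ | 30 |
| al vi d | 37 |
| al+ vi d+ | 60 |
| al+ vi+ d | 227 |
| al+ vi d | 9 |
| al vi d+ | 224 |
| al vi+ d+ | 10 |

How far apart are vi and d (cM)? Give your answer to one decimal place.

The two rarest classes, al vi+ d+ and al+ vi d, are the double crossovers. Comparing them with the parentals, only the vi allele has switched, so vi is the middle locus and the order is al – vi – d.
Crossovers in the vi–d interval produce the single-crossover classes al vi d and al+ vi+ d+ (37 + 30 = 67) plus the double crossovers (19).
RF(vi–d) = (67 + 19) / 679 = 86/679 = 0.1267 → 12.7 cM.

12.7 cM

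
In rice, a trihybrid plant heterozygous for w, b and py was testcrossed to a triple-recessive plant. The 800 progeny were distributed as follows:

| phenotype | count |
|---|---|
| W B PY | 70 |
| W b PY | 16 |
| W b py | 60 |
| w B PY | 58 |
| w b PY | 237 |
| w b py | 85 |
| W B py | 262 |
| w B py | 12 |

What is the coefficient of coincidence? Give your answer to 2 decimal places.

The two most frequent reciprocal classes, W B py and w b PY, are the parental types, so the F1 was W B py / w b PY.
The two rarest classes, w B py and W b PY, are the double crossovers. Comparing them with the parentals, only the w allele has switched, so w is the middle locus and the order is py – w – b.
py–w: (155 + 28)/800 = 0.2288; w–b: (118 + 28)/800 = 0.1825.
Expected DCO frequency = 0.2288 × 0.1825 ≈ 0.04176; observed = 28/800 ≈ 0.03500.
Coefficient of coincidence = 0.03500/0.04176 ≈ 0.84.

0.84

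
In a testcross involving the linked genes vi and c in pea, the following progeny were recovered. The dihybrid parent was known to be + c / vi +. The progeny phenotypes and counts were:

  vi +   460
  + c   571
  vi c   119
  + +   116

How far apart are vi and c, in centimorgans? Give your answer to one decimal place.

The recombinant classes are + + and vi c: 116 + 119 = 235.
Recombination frequency = 235/1266 = 0.1856 ≈ 18.6%, i.e. 18.6 centimorgans.

18.6 centimorgans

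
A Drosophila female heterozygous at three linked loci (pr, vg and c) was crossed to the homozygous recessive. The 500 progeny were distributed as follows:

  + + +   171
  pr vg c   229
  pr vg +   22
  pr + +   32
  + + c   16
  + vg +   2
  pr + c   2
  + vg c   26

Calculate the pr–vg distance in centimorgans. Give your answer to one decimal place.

12.4 centimorgans

The two most frequent reciprocal classes, + + + and pr vg c, are the parental types, so the F1 was + + + / pr vg c.
The two rarest classes, + vg + and pr + c, are the double crossovers. Comparing them with the parentals, only the vg allele has switched, so vg is the middle locus and the order is pr – vg – c.
Crossovers in the pr–vg interval produce the single-crossover classes pr + + and + vg c (32 + 26 = 58) plus the double crossovers (4).
RF(pr–vg) = (58 + 4) / 500 = 62/500 = 0.1240 → 12.4 centimorgans.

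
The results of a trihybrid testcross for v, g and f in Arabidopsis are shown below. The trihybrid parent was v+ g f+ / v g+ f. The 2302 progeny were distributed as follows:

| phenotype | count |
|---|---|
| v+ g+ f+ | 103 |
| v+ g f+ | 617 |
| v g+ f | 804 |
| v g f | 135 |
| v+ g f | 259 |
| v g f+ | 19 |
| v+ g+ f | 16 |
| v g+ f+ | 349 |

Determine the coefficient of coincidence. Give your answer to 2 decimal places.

0.46

The two rarest classes, v g f+ and v+ g+ f, are the double crossovers. Comparing them with the parentals, only the v allele has switched, so v is the middle locus and the order is f – v – g.
f–v: (608 + 35)/2302 = 0.2793; v–g: (238 + 35)/2302 = 0.1186.
Expected DCO frequency = 0.2793 × 0.1186 ≈ 0.03312; observed = 35/2302 ≈ 0.01520.
Coefficient of coincidence = 0.01520/0.03312 ≈ 0.46.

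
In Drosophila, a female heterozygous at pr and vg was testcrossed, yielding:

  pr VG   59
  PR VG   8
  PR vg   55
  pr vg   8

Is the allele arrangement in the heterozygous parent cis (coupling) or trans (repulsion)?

The two most frequent classes are PR vg (55) and pr VG (59); these are the parental (non-recombinant) types.
So the F1 carried PR vg on one chromosome and pr VG on the other — the recessive alleles are on opposite chromosomes (trans / repulsion).

trans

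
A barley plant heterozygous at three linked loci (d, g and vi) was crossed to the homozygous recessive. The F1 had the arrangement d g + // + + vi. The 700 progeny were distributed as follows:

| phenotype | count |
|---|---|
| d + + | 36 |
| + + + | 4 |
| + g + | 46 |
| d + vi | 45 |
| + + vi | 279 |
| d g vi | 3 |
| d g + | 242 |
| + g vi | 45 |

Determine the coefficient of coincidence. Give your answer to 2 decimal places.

0.57

The two rarest classes, d g vi and + + +, are the double crossovers. Comparing them with the parentals, only the vi allele has switched, so vi is the middle locus and the order is g – vi – d.
g–vi: (81 + 7)/700 = 0.1257; vi–d: (91 + 7)/700 = 0.1400.
Expected DCO frequency = 0.1257 × 0.1400 ≈ 0.01760; observed = 7/700 ≈ 0.01000.
Coefficient of coincidence = 0.01000/0.01760 ≈ 0.57.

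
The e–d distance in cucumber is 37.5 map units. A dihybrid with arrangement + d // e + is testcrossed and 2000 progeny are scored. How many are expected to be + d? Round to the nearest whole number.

A map distance of 37.5 map units corresponds to a recombination frequency of 0.375.
The F1 is + d / e +, so + d is a parental gamete class with expected frequency (1 − r)/2 = 0.625/2 = 0.3125.
Expected number = 0.3125 × 2000 = 625.00 ≈ 625.

625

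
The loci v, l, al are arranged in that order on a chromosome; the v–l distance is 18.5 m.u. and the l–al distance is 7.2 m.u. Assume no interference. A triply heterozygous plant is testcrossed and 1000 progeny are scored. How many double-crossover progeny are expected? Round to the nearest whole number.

Map distances give recombination frequencies of 0.185 and 0.072 for the two intervals.
With no interference, expected double-crossover frequency = 0.185 × 0.072 = 0.01332.
Expected number = 0.01332 × 1000 = 13.32 ≈ 13.

13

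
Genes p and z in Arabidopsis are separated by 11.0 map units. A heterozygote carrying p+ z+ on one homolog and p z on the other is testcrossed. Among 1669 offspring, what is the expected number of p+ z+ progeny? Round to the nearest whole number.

743

A map distance of 11.0 map units corresponds to a recombination frequency of 0.110.
The F1 is p+ z+ / p z, so p+ z+ is a parental gamete class with expected frequency (1 − r)/2 = 0.890/2 = 0.4450.
Expected number = 0.4450 × 1669 = 742.71 ≈ 743.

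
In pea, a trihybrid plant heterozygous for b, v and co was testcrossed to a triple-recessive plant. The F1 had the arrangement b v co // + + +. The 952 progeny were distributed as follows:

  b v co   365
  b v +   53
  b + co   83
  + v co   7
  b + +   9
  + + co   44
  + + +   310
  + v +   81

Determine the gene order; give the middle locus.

b

The two rarest classes, + v co and b + +, are the double crossovers. Comparing them with the parentals, only the b allele has switched, so b is the middle locus and the order is co – b – v.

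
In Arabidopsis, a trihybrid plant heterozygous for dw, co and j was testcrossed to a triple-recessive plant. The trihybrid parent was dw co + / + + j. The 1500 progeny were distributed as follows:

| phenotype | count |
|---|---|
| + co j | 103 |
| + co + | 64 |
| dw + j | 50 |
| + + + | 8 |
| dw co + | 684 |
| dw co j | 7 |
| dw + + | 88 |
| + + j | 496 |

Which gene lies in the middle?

j

The two rarest classes, dw co j and + + +, are the double crossovers. Comparing them with the parentals, only the j allele has switched, so j is the middle locus and the order is co – j – dw.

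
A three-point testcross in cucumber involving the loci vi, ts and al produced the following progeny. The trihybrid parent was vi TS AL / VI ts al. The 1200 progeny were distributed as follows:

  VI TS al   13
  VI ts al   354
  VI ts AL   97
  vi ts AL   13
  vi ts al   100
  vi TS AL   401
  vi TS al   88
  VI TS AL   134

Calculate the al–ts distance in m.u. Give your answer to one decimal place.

The two rarest classes, vi ts AL and VI TS al, are the double crossovers. Comparing them with the parentals, only the ts allele has switched, so ts is the middle locus and the order is al – ts – vi.
Crossovers in the al–ts interval produce the single-crossover classes vi TS al and VI ts AL (88 + 97 = 185) plus the double crossovers (26).
RF(al–ts) = (185 + 26) / 1200 = 211/1200 = 0.1758 → 17.6 m.u.

17.6 m.u.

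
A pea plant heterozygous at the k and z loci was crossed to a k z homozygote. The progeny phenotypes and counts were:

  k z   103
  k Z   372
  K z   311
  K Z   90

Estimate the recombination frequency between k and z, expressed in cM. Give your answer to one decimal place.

The two most frequent classes, K z (311) and k Z (372), are the parental types, so the F1 was K z / k Z.
The recombinant classes are K Z and k z: 90 + 103 = 193.
Recombination frequency = 193/876 = 0.2203 ≈ 22.0%, i.e. 22.0 cM.

22.0 cM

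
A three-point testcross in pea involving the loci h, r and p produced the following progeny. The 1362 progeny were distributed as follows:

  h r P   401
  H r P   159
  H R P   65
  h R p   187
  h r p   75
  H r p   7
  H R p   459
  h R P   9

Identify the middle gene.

The two most frequent reciprocal classes, h r P and H R p, are the parental types, so the F1 was h r P / H R p.
The two rarest classes, h R P and H r p, are the double crossovers. Comparing them with the parentals, only the r allele has switched, so r is the middle locus and the order is h – r – p.

r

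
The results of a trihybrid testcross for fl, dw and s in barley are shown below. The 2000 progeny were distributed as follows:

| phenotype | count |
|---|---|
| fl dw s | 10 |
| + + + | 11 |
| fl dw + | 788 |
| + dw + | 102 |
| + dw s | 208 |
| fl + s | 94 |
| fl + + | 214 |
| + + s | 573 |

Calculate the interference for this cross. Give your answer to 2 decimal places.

The two most frequent reciprocal classes, + + s and fl dw +, are the parental types, so the F1 was + + s / fl dw +.
The two rarest classes, + + + and fl dw s, are the double crossovers. Comparing them with the parentals, only the s allele has switched, so s is the middle locus and the order is dw – s – fl.
dw–s: (422 + 21)/2000 = 0.2215; s–fl: (196 + 21)/2000 = 0.1085.
Expected DCO frequency = 0.2215 × 0.1085 ≈ 0.02403; observed = 21/2000 ≈ 0.01050.
Coefficient of coincidence = 0.01050/0.02403 ≈ 0.44; interference = 1 − 0.44 = 0.56.

0.56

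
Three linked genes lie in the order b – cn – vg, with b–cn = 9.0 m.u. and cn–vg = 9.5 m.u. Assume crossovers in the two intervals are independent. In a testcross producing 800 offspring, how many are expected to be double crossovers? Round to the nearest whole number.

Map distances give recombination frequencies of 0.090 and 0.095 for the two intervals.
With no interference, expected double-crossover frequency = 0.090 × 0.095 = 0.00855.
Expected number = 0.00855 × 800 = 6.84 ≈ 7.

7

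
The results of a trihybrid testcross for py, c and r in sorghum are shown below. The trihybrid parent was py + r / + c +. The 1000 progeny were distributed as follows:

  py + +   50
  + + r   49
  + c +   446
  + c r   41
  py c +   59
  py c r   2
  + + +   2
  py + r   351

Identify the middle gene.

The two rarest classes, py c r and + + +, are the double crossovers. Comparing them with the parentals, only the c allele has switched, so c is the middle locus and the order is py – c – r.

c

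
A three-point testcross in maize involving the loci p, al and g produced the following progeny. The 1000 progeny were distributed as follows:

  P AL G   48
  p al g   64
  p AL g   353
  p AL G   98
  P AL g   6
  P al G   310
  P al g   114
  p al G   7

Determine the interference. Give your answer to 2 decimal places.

The two most frequent reciprocal classes, p AL g and P al G, are the parental types, so the F1 was p AL g / P al G.
The two rarest classes, P AL g and p al G, are the double crossovers. Comparing them with the parentals, only the p allele has switched, so p is the middle locus and the order is g – p – al.
g–p: (212 + 13)/1000 = 0.2250; p–al: (112 + 13)/1000 = 0.1250.
Expected DCO frequency = 0.2250 × 0.1250 ≈ 0.02813; observed = 13/1000 ≈ 0.01300.
Coefficient of coincidence = 0.01300/0.02813 ≈ 0.46; interference = 1 − 0.46 = 0.54.

0.54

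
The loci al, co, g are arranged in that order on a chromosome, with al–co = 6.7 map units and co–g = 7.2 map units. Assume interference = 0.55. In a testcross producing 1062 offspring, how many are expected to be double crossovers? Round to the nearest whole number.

Map distances give recombination frequencies of 0.067 and 0.072 for the two intervals.
With interference 0.55 (so coincidence = 0.45), expected double-crossover frequency = 0.067 × 0.072 × 0.45 = 0.00217.
Expected number = 0.00217 × 1062 = 2.31 ≈ 2.

2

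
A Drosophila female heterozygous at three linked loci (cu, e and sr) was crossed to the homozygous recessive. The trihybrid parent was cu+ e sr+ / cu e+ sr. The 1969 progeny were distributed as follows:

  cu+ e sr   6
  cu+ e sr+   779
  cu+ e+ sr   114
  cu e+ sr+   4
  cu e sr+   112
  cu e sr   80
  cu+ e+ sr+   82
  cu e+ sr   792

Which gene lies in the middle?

sr

The two rarest classes, cu+ e sr and cu e+ sr+, are the double crossovers. Comparing them with the parentals, only the sr allele has switched, so sr is the middle locus and the order is cu – sr – e.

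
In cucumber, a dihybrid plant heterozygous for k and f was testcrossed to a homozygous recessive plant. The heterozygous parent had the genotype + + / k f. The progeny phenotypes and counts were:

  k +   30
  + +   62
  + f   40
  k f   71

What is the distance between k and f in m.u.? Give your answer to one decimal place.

The recombinant classes are + f and k +: 40 + 30 = 70.
Recombination frequency = 70/203 = 0.3448 ≈ 34.5%, i.e. 34.5 m.u.

34.5 m.u.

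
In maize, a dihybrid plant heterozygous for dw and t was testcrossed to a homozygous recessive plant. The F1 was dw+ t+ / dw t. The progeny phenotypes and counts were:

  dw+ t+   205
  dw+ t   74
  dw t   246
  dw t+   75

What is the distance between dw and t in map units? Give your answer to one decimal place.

24.8 map units

The recombinant classes are dw+ t and dw t+: 74 + 75 = 149.
Recombination frequency = 149/600 = 0.2483 ≈ 24.8%, i.e. 24.8 map units.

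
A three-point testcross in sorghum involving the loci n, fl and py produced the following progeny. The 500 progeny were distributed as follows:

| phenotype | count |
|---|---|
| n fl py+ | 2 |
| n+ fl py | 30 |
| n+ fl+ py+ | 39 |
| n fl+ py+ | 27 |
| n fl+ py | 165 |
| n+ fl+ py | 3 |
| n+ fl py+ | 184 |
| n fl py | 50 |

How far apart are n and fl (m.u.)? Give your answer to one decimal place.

18.8 m.u.

The two most frequent reciprocal classes, n+ fl py+ and n fl+ py, are the parental types, so the F1 was n+ fl py+ / n fl+ py.
The two rarest classes, n fl py+ and n+ fl+ py, are the double crossovers. Comparing them with the parentals, only the n allele has switched, so n is the middle locus and the order is fl – n – py.
Crossovers in the fl–n interval produce the single-crossover classes n+ fl+ py+ and n fl py (39 + 50 = 89) plus the double crossovers (5).
RF(fl–n) = (89 + 5) / 500 = 94/500 = 0.1880 → 18.8 m.u.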